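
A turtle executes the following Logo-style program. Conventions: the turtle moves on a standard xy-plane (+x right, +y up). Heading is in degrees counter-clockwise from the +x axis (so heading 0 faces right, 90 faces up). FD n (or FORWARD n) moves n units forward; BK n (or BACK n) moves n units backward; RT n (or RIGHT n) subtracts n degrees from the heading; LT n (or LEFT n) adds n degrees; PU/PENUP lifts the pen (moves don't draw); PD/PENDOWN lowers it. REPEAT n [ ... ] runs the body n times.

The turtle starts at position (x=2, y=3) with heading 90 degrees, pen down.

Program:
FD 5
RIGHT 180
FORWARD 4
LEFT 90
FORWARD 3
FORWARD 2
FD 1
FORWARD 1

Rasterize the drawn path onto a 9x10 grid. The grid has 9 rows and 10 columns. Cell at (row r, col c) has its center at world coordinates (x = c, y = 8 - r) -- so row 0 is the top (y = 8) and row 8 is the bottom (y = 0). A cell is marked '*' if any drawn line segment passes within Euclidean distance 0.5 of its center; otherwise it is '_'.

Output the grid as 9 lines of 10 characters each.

Segment 0: (2,3) -> (2,8)
Segment 1: (2,8) -> (2,4)
Segment 2: (2,4) -> (5,4)
Segment 3: (5,4) -> (7,4)
Segment 4: (7,4) -> (8,4)
Segment 5: (8,4) -> (9,4)

Answer: __*_______
__*_______
__*_______
__*_______
__********
__*_______
__________
__________
__________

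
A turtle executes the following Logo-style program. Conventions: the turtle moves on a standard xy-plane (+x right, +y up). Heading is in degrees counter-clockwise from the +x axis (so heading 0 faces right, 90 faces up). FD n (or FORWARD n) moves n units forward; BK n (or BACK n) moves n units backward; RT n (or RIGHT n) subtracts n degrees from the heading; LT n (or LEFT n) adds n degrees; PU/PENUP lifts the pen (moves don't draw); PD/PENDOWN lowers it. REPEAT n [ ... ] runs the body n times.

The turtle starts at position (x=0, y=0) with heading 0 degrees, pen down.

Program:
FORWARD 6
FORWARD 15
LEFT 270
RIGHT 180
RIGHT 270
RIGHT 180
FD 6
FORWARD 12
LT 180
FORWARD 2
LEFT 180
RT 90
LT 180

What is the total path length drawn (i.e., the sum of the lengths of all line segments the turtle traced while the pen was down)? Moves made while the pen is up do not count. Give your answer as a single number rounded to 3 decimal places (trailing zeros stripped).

Executing turtle program step by step:
Start: pos=(0,0), heading=0, pen down
FD 6: (0,0) -> (6,0) [heading=0, draw]
FD 15: (6,0) -> (21,0) [heading=0, draw]
LT 270: heading 0 -> 270
RT 180: heading 270 -> 90
RT 270: heading 90 -> 180
RT 180: heading 180 -> 0
FD 6: (21,0) -> (27,0) [heading=0, draw]
FD 12: (27,0) -> (39,0) [heading=0, draw]
LT 180: heading 0 -> 180
FD 2: (39,0) -> (37,0) [heading=180, draw]
LT 180: heading 180 -> 0
RT 90: heading 0 -> 270
LT 180: heading 270 -> 90
Final: pos=(37,0), heading=90, 5 segment(s) drawn

Segment lengths:
  seg 1: (0,0) -> (6,0), length = 6
  seg 2: (6,0) -> (21,0), length = 15
  seg 3: (21,0) -> (27,0), length = 6
  seg 4: (27,0) -> (39,0), length = 12
  seg 5: (39,0) -> (37,0), length = 2
Total = 41

Answer: 41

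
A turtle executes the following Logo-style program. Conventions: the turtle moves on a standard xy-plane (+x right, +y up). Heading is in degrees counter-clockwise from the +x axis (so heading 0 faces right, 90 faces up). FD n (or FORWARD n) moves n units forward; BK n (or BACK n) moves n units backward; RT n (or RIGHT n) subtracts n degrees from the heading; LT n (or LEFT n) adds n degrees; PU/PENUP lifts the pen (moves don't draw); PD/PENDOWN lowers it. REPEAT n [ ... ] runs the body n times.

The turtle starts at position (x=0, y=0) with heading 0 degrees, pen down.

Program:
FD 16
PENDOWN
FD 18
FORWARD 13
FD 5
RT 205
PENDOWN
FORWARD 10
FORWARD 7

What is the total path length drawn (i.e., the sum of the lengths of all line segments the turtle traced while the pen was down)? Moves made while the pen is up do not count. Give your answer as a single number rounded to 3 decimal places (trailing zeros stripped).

Executing turtle program step by step:
Start: pos=(0,0), heading=0, pen down
FD 16: (0,0) -> (16,0) [heading=0, draw]
PD: pen down
FD 18: (16,0) -> (34,0) [heading=0, draw]
FD 13: (34,0) -> (47,0) [heading=0, draw]
FD 5: (47,0) -> (52,0) [heading=0, draw]
RT 205: heading 0 -> 155
PD: pen down
FD 10: (52,0) -> (42.937,4.226) [heading=155, draw]
FD 7: (42.937,4.226) -> (36.593,7.185) [heading=155, draw]
Final: pos=(36.593,7.185), heading=155, 6 segment(s) drawn

Segment lengths:
  seg 1: (0,0) -> (16,0), length = 16
  seg 2: (16,0) -> (34,0), length = 18
  seg 3: (34,0) -> (47,0), length = 13
  seg 4: (47,0) -> (52,0), length = 5
  seg 5: (52,0) -> (42.937,4.226), length = 10
  seg 6: (42.937,4.226) -> (36.593,7.185), length = 7
Total = 69

Answer: 69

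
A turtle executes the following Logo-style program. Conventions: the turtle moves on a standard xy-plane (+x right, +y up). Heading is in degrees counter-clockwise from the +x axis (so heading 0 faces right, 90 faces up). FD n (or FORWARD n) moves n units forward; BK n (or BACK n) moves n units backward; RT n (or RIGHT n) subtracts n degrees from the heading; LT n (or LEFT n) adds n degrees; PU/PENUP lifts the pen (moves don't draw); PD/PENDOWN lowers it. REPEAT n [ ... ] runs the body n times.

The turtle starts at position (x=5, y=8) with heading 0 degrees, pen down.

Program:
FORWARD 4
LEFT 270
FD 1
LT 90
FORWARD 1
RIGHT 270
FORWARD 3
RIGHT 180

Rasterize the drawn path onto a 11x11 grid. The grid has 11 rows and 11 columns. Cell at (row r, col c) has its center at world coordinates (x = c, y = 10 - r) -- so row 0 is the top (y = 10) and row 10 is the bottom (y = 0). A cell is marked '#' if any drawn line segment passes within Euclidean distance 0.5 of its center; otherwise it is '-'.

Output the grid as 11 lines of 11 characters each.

Segment 0: (5,8) -> (9,8)
Segment 1: (9,8) -> (9,7)
Segment 2: (9,7) -> (10,7)
Segment 3: (10,7) -> (10,10)

Answer: ----------#
----------#
-----######
---------##
-----------
-----------
-----------
-----------
-----------
-----------
-----------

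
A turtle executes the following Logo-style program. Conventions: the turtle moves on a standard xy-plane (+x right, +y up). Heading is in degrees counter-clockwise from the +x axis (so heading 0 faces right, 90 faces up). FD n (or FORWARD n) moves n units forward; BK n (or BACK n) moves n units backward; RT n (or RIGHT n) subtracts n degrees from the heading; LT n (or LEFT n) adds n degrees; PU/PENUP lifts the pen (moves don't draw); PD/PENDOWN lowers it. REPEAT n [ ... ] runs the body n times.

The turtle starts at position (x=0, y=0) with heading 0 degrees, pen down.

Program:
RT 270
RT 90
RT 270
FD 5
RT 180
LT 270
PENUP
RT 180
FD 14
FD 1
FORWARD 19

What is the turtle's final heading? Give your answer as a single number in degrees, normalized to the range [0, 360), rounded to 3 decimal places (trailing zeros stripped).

Answer: 0

Derivation:
Executing turtle program step by step:
Start: pos=(0,0), heading=0, pen down
RT 270: heading 0 -> 90
RT 90: heading 90 -> 0
RT 270: heading 0 -> 90
FD 5: (0,0) -> (0,5) [heading=90, draw]
RT 180: heading 90 -> 270
LT 270: heading 270 -> 180
PU: pen up
RT 180: heading 180 -> 0
FD 14: (0,5) -> (14,5) [heading=0, move]
FD 1: (14,5) -> (15,5) [heading=0, move]
FD 19: (15,5) -> (34,5) [heading=0, move]
Final: pos=(34,5), heading=0, 1 segment(s) drawn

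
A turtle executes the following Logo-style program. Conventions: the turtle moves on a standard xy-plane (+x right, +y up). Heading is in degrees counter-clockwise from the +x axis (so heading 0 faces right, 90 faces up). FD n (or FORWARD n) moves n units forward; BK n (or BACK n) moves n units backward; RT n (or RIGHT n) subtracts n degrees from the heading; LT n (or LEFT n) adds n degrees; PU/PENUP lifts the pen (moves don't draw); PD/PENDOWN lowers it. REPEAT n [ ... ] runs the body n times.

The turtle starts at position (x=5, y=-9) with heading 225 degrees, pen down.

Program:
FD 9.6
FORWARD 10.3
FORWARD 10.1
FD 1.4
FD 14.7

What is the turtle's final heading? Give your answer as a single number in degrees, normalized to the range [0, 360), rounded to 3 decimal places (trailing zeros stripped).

Executing turtle program step by step:
Start: pos=(5,-9), heading=225, pen down
FD 9.6: (5,-9) -> (-1.788,-15.788) [heading=225, draw]
FD 10.3: (-1.788,-15.788) -> (-9.071,-23.071) [heading=225, draw]
FD 10.1: (-9.071,-23.071) -> (-16.213,-30.213) [heading=225, draw]
FD 1.4: (-16.213,-30.213) -> (-17.203,-31.203) [heading=225, draw]
FD 14.7: (-17.203,-31.203) -> (-27.598,-41.598) [heading=225, draw]
Final: pos=(-27.598,-41.598), heading=225, 5 segment(s) drawn

Answer: 225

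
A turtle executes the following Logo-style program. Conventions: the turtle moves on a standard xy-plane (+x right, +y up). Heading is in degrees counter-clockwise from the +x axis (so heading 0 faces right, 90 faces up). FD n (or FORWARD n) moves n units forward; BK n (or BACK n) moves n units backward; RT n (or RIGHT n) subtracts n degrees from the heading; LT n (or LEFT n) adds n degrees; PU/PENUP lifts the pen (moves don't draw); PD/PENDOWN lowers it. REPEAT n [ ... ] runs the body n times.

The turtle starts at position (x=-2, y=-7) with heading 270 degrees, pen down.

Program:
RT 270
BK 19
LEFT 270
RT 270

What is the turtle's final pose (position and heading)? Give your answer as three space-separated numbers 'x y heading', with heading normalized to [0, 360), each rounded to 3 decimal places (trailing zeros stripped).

Answer: -21 -7 0

Derivation:
Executing turtle program step by step:
Start: pos=(-2,-7), heading=270, pen down
RT 270: heading 270 -> 0
BK 19: (-2,-7) -> (-21,-7) [heading=0, draw]
LT 270: heading 0 -> 270
RT 270: heading 270 -> 0
Final: pos=(-21,-7), heading=0, 1 segment(s) drawn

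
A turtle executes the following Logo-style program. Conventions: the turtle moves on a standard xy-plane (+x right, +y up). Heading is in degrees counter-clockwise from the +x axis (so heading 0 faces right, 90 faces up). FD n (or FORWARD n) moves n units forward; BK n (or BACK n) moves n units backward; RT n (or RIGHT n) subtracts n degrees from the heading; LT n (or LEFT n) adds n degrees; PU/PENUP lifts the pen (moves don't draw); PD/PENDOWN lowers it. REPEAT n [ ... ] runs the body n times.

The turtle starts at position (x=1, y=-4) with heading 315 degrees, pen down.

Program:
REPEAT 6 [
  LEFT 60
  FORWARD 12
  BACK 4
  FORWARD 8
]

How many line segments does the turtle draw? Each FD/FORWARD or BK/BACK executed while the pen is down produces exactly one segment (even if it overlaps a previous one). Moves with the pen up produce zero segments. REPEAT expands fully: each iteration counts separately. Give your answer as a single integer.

Executing turtle program step by step:
Start: pos=(1,-4), heading=315, pen down
REPEAT 6 [
  -- iteration 1/6 --
  LT 60: heading 315 -> 15
  FD 12: (1,-4) -> (12.591,-0.894) [heading=15, draw]
  BK 4: (12.591,-0.894) -> (8.727,-1.929) [heading=15, draw]
  FD 8: (8.727,-1.929) -> (16.455,0.141) [heading=15, draw]
  -- iteration 2/6 --
  LT 60: heading 15 -> 75
  FD 12: (16.455,0.141) -> (19.561,11.732) [heading=75, draw]
  BK 4: (19.561,11.732) -> (18.525,7.869) [heading=75, draw]
  FD 8: (18.525,7.869) -> (20.596,15.596) [heading=75, draw]
  -- iteration 3/6 --
  LT 60: heading 75 -> 135
  FD 12: (20.596,15.596) -> (12.111,24.081) [heading=135, draw]
  BK 4: (12.111,24.081) -> (14.939,21.253) [heading=135, draw]
  FD 8: (14.939,21.253) -> (9.282,26.91) [heading=135, draw]
  -- iteration 4/6 --
  LT 60: heading 135 -> 195
  FD 12: (9.282,26.91) -> (-2.309,23.804) [heading=195, draw]
  BK 4: (-2.309,23.804) -> (1.555,24.839) [heading=195, draw]
  FD 8: (1.555,24.839) -> (-6.173,22.769) [heading=195, draw]
  -- iteration 5/6 --
  LT 60: heading 195 -> 255
  FD 12: (-6.173,22.769) -> (-9.278,11.177) [heading=255, draw]
  BK 4: (-9.278,11.177) -> (-8.243,15.041) [heading=255, draw]
  FD 8: (-8.243,15.041) -> (-10.314,7.314) [heading=255, draw]
  -- iteration 6/6 --
  LT 60: heading 255 -> 315
  FD 12: (-10.314,7.314) -> (-1.828,-1.172) [heading=315, draw]
  BK 4: (-1.828,-1.172) -> (-4.657,1.657) [heading=315, draw]
  FD 8: (-4.657,1.657) -> (1,-4) [heading=315, draw]
]
Final: pos=(1,-4), heading=315, 18 segment(s) drawn
Segments drawn: 18

Answer: 18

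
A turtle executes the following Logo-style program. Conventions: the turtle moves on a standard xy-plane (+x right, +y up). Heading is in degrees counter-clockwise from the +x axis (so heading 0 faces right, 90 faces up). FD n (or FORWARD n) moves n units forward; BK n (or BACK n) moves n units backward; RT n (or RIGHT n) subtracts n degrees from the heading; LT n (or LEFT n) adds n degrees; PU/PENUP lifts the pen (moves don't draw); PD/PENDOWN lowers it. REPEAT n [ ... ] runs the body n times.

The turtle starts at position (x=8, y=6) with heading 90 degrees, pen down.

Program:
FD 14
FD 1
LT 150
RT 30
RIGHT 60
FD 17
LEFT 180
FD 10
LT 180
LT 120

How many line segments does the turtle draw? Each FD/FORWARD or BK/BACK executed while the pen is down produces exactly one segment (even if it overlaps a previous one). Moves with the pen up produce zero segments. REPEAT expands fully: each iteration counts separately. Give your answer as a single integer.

Executing turtle program step by step:
Start: pos=(8,6), heading=90, pen down
FD 14: (8,6) -> (8,20) [heading=90, draw]
FD 1: (8,20) -> (8,21) [heading=90, draw]
LT 150: heading 90 -> 240
RT 30: heading 240 -> 210
RT 60: heading 210 -> 150
FD 17: (8,21) -> (-6.722,29.5) [heading=150, draw]
LT 180: heading 150 -> 330
FD 10: (-6.722,29.5) -> (1.938,24.5) [heading=330, draw]
LT 180: heading 330 -> 150
LT 120: heading 150 -> 270
Final: pos=(1.938,24.5), heading=270, 4 segment(s) drawn
Segments drawn: 4

Answer: 4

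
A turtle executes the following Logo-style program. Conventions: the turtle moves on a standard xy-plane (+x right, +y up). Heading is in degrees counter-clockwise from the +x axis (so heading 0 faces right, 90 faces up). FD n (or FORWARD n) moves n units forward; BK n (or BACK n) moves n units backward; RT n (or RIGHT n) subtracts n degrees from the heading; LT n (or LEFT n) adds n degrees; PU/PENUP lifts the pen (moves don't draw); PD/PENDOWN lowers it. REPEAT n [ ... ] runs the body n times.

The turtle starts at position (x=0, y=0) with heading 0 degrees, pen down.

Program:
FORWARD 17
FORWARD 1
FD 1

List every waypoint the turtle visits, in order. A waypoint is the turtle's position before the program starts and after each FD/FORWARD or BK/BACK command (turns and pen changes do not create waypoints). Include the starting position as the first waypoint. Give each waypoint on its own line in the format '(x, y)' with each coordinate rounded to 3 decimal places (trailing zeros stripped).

Answer: (0, 0)
(17, 0)
(18, 0)
(19, 0)

Derivation:
Executing turtle program step by step:
Start: pos=(0,0), heading=0, pen down
FD 17: (0,0) -> (17,0) [heading=0, draw]
FD 1: (17,0) -> (18,0) [heading=0, draw]
FD 1: (18,0) -> (19,0) [heading=0, draw]
Final: pos=(19,0), heading=0, 3 segment(s) drawn
Waypoints (4 total):
(0, 0)
(17, 0)
(18, 0)
(19, 0)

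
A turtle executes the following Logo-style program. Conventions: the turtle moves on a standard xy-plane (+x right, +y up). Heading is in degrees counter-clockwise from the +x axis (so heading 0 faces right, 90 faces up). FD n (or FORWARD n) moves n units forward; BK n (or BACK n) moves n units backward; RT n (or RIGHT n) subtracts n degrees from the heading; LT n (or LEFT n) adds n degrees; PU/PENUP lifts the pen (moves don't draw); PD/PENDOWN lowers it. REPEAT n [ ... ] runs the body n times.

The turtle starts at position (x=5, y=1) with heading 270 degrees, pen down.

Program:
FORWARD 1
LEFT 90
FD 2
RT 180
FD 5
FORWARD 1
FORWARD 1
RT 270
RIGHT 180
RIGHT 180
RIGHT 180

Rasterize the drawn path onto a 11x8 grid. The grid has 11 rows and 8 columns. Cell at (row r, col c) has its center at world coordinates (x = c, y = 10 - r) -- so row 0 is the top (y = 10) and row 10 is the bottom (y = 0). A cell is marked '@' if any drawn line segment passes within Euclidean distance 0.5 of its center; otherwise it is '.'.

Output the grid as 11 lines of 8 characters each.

Answer: ........
........
........
........
........
........
........
........
........
.....@..
@@@@@@@@

Derivation:
Segment 0: (5,1) -> (5,0)
Segment 1: (5,0) -> (7,-0)
Segment 2: (7,-0) -> (2,0)
Segment 3: (2,0) -> (1,0)
Segment 4: (1,0) -> (0,0)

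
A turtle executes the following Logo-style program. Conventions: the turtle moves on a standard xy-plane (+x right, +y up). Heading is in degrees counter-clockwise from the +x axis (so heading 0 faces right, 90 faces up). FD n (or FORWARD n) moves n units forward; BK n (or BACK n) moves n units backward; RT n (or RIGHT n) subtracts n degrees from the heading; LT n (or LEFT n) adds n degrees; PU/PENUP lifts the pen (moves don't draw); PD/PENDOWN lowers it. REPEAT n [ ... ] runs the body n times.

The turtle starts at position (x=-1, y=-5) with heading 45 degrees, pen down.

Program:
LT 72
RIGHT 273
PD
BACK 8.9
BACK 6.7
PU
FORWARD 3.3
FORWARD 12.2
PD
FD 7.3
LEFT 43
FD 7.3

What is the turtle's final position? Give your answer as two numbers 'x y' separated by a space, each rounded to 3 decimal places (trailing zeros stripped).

Answer: -10.43 -14.648

Derivation:
Executing turtle program step by step:
Start: pos=(-1,-5), heading=45, pen down
LT 72: heading 45 -> 117
RT 273: heading 117 -> 204
PD: pen down
BK 8.9: (-1,-5) -> (7.131,-1.38) [heading=204, draw]
BK 6.7: (7.131,-1.38) -> (13.251,1.345) [heading=204, draw]
PU: pen up
FD 3.3: (13.251,1.345) -> (10.237,0.003) [heading=204, move]
FD 12.2: (10.237,0.003) -> (-0.909,-4.959) [heading=204, move]
PD: pen down
FD 7.3: (-0.909,-4.959) -> (-7.578,-7.929) [heading=204, draw]
LT 43: heading 204 -> 247
FD 7.3: (-7.578,-7.929) -> (-10.43,-14.648) [heading=247, draw]
Final: pos=(-10.43,-14.648), heading=247, 4 segment(s) drawn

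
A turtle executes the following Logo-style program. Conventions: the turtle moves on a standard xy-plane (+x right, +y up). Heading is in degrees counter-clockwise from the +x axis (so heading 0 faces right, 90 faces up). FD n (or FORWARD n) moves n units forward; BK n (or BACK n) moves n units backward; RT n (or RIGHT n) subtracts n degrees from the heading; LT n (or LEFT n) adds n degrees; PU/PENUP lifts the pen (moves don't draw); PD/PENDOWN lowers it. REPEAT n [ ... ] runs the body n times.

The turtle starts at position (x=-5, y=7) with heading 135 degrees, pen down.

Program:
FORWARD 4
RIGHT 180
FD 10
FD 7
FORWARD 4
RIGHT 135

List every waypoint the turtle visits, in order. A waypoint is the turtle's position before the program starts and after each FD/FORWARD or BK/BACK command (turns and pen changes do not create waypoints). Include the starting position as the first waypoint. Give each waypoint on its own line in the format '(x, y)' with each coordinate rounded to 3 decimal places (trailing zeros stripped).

Executing turtle program step by step:
Start: pos=(-5,7), heading=135, pen down
FD 4: (-5,7) -> (-7.828,9.828) [heading=135, draw]
RT 180: heading 135 -> 315
FD 10: (-7.828,9.828) -> (-0.757,2.757) [heading=315, draw]
FD 7: (-0.757,2.757) -> (4.192,-2.192) [heading=315, draw]
FD 4: (4.192,-2.192) -> (7.021,-5.021) [heading=315, draw]
RT 135: heading 315 -> 180
Final: pos=(7.021,-5.021), heading=180, 4 segment(s) drawn
Waypoints (5 total):
(-5, 7)
(-7.828, 9.828)
(-0.757, 2.757)
(4.192, -2.192)
(7.021, -5.021)

Answer: (-5, 7)
(-7.828, 9.828)
(-0.757, 2.757)
(4.192, -2.192)
(7.021, -5.021)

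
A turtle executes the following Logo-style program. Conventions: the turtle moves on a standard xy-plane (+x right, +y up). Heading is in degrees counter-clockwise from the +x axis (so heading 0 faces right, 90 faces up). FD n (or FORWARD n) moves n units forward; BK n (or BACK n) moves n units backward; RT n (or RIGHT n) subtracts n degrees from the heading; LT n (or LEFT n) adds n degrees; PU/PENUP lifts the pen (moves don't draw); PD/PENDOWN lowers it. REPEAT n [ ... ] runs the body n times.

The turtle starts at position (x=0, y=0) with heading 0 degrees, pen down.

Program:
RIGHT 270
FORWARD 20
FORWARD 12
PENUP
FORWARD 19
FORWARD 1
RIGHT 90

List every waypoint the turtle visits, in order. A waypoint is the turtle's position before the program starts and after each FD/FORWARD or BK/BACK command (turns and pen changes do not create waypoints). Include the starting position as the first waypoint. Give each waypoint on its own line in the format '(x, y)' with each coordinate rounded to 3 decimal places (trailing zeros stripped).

Executing turtle program step by step:
Start: pos=(0,0), heading=0, pen down
RT 270: heading 0 -> 90
FD 20: (0,0) -> (0,20) [heading=90, draw]
FD 12: (0,20) -> (0,32) [heading=90, draw]
PU: pen up
FD 19: (0,32) -> (0,51) [heading=90, move]
FD 1: (0,51) -> (0,52) [heading=90, move]
RT 90: heading 90 -> 0
Final: pos=(0,52), heading=0, 2 segment(s) drawn
Waypoints (5 total):
(0, 0)
(0, 20)
(0, 32)
(0, 51)
(0, 52)

Answer: (0, 0)
(0, 20)
(0, 32)
(0, 51)
(0, 52)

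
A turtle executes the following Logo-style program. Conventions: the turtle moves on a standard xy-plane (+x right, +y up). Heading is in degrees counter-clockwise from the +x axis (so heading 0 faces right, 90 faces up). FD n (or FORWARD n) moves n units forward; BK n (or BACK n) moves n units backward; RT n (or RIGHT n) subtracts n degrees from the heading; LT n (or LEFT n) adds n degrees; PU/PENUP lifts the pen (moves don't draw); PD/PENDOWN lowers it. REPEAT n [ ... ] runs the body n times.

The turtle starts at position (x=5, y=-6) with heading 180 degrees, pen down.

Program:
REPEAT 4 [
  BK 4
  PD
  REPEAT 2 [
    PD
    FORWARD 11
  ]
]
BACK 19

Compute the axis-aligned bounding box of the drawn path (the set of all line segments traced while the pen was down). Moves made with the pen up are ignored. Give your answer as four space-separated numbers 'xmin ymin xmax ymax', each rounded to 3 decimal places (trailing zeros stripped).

Executing turtle program step by step:
Start: pos=(5,-6), heading=180, pen down
REPEAT 4 [
  -- iteration 1/4 --
  BK 4: (5,-6) -> (9,-6) [heading=180, draw]
  PD: pen down
  REPEAT 2 [
    -- iteration 1/2 --
    PD: pen down
    FD 11: (9,-6) -> (-2,-6) [heading=180, draw]
    -- iteration 2/2 --
    PD: pen down
    FD 11: (-2,-6) -> (-13,-6) [heading=180, draw]
  ]
  -- iteration 2/4 --
  BK 4: (-13,-6) -> (-9,-6) [heading=180, draw]
  PD: pen down
  REPEAT 2 [
    -- iteration 1/2 --
    PD: pen down
    FD 11: (-9,-6) -> (-20,-6) [heading=180, draw]
    -- iteration 2/2 --
    PD: pen down
    FD 11: (-20,-6) -> (-31,-6) [heading=180, draw]
  ]
  -- iteration 3/4 --
  BK 4: (-31,-6) -> (-27,-6) [heading=180, draw]
  PD: pen down
  REPEAT 2 [
    -- iteration 1/2 --
    PD: pen down
    FD 11: (-27,-6) -> (-38,-6) [heading=180, draw]
    -- iteration 2/2 --
    PD: pen down
    FD 11: (-38,-6) -> (-49,-6) [heading=180, draw]
  ]
  -- iteration 4/4 --
  BK 4: (-49,-6) -> (-45,-6) [heading=180, draw]
  PD: pen down
  REPEAT 2 [
    -- iteration 1/2 --
    PD: pen down
    FD 11: (-45,-6) -> (-56,-6) [heading=180, draw]
    -- iteration 2/2 --
    PD: pen down
    FD 11: (-56,-6) -> (-67,-6) [heading=180, draw]
  ]
]
BK 19: (-67,-6) -> (-48,-6) [heading=180, draw]
Final: pos=(-48,-6), heading=180, 13 segment(s) drawn

Segment endpoints: x in {-67, -56, -49, -48, -45, -38, -31, -27, -20, -13, -9, -2, 5, 9}, y in {-6, -6, -6, -6, -6, -6, -6, -6, -6, -6, -6, -6, -6}
xmin=-67, ymin=-6, xmax=9, ymax=-6

Answer: -67 -6 9 -6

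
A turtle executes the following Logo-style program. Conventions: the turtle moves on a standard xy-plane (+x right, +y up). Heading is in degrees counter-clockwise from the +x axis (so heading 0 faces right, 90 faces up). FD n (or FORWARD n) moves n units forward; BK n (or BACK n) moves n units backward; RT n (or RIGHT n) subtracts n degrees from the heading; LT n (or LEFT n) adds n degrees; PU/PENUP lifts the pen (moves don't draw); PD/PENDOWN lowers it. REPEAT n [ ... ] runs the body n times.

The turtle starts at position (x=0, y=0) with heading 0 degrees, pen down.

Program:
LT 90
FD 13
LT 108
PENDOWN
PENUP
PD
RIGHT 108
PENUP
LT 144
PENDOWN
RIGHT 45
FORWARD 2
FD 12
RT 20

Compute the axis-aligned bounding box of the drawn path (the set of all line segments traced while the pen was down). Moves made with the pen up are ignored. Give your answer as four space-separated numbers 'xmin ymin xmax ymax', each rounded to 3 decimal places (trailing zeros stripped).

Executing turtle program step by step:
Start: pos=(0,0), heading=0, pen down
LT 90: heading 0 -> 90
FD 13: (0,0) -> (0,13) [heading=90, draw]
LT 108: heading 90 -> 198
PD: pen down
PU: pen up
PD: pen down
RT 108: heading 198 -> 90
PU: pen up
LT 144: heading 90 -> 234
PD: pen down
RT 45: heading 234 -> 189
FD 2: (0,13) -> (-1.975,12.687) [heading=189, draw]
FD 12: (-1.975,12.687) -> (-13.828,10.81) [heading=189, draw]
RT 20: heading 189 -> 169
Final: pos=(-13.828,10.81), heading=169, 3 segment(s) drawn

Segment endpoints: x in {-13.828, -1.975, 0, 0}, y in {0, 10.81, 12.687, 13}
xmin=-13.828, ymin=0, xmax=0, ymax=13

Answer: -13.828 0 0 13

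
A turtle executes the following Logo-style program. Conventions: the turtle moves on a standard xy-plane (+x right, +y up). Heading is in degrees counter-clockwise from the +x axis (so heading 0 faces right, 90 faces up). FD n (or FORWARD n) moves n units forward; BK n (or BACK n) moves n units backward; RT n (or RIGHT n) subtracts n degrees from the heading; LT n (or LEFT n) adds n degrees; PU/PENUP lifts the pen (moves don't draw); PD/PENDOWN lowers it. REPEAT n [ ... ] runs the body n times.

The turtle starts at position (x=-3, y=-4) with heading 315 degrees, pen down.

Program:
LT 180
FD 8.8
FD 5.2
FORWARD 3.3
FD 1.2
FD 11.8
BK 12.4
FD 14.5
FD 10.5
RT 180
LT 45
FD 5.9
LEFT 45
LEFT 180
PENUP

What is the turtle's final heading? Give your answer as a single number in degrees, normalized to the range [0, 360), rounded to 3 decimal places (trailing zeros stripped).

Answer: 225

Derivation:
Executing turtle program step by step:
Start: pos=(-3,-4), heading=315, pen down
LT 180: heading 315 -> 135
FD 8.8: (-3,-4) -> (-9.223,2.223) [heading=135, draw]
FD 5.2: (-9.223,2.223) -> (-12.899,5.899) [heading=135, draw]
FD 3.3: (-12.899,5.899) -> (-15.233,8.233) [heading=135, draw]
FD 1.2: (-15.233,8.233) -> (-16.081,9.081) [heading=135, draw]
FD 11.8: (-16.081,9.081) -> (-24.425,17.425) [heading=135, draw]
BK 12.4: (-24.425,17.425) -> (-15.657,8.657) [heading=135, draw]
FD 14.5: (-15.657,8.657) -> (-25.91,18.91) [heading=135, draw]
FD 10.5: (-25.91,18.91) -> (-33.335,26.335) [heading=135, draw]
RT 180: heading 135 -> 315
LT 45: heading 315 -> 0
FD 5.9: (-33.335,26.335) -> (-27.435,26.335) [heading=0, draw]
LT 45: heading 0 -> 45
LT 180: heading 45 -> 225
PU: pen up
Final: pos=(-27.435,26.335), heading=225, 9 segment(s) drawn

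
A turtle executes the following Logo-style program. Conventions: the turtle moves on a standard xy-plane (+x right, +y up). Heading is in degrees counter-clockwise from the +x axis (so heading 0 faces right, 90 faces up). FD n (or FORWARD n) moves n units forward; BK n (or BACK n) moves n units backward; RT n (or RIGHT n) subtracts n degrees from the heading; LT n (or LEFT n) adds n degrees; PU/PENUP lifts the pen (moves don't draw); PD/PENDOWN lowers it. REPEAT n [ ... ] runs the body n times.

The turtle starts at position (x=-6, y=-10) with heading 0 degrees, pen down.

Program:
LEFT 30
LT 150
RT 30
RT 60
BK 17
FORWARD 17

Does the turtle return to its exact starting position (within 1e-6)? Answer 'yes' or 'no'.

Answer: yes

Derivation:
Executing turtle program step by step:
Start: pos=(-6,-10), heading=0, pen down
LT 30: heading 0 -> 30
LT 150: heading 30 -> 180
RT 30: heading 180 -> 150
RT 60: heading 150 -> 90
BK 17: (-6,-10) -> (-6,-27) [heading=90, draw]
FD 17: (-6,-27) -> (-6,-10) [heading=90, draw]
Final: pos=(-6,-10), heading=90, 2 segment(s) drawn

Start position: (-6, -10)
Final position: (-6, -10)
Distance = 0; < 1e-6 -> CLOSED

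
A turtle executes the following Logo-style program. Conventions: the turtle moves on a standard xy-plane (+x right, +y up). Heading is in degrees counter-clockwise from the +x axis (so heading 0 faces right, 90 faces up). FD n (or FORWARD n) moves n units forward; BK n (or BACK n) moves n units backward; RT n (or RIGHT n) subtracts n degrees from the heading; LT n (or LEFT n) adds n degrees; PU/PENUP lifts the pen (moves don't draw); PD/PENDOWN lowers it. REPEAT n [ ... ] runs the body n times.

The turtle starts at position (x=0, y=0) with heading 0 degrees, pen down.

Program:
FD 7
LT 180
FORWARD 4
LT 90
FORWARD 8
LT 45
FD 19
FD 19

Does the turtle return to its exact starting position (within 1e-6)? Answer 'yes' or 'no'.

Answer: no

Derivation:
Executing turtle program step by step:
Start: pos=(0,0), heading=0, pen down
FD 7: (0,0) -> (7,0) [heading=0, draw]
LT 180: heading 0 -> 180
FD 4: (7,0) -> (3,0) [heading=180, draw]
LT 90: heading 180 -> 270
FD 8: (3,0) -> (3,-8) [heading=270, draw]
LT 45: heading 270 -> 315
FD 19: (3,-8) -> (16.435,-21.435) [heading=315, draw]
FD 19: (16.435,-21.435) -> (29.87,-34.87) [heading=315, draw]
Final: pos=(29.87,-34.87), heading=315, 5 segment(s) drawn

Start position: (0, 0)
Final position: (29.87, -34.87)
Distance = 45.914; >= 1e-6 -> NOT closed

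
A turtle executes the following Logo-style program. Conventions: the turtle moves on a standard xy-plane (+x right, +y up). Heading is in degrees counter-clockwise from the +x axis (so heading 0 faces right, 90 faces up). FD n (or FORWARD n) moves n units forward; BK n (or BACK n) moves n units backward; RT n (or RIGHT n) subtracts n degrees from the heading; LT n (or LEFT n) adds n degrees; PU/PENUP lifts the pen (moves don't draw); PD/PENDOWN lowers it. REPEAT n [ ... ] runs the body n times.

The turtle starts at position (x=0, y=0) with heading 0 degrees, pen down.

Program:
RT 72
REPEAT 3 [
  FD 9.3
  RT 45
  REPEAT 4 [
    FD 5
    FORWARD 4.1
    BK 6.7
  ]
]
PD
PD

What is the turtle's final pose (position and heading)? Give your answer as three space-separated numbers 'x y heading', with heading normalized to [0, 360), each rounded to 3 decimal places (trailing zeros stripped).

Answer: -32.235 -27.167 153

Derivation:
Executing turtle program step by step:
Start: pos=(0,0), heading=0, pen down
RT 72: heading 0 -> 288
REPEAT 3 [
  -- iteration 1/3 --
  FD 9.3: (0,0) -> (2.874,-8.845) [heading=288, draw]
  RT 45: heading 288 -> 243
  REPEAT 4 [
    -- iteration 1/4 --
    FD 5: (2.874,-8.845) -> (0.604,-13.3) [heading=243, draw]
    FD 4.1: (0.604,-13.3) -> (-1.257,-16.953) [heading=243, draw]
    BK 6.7: (-1.257,-16.953) -> (1.784,-10.983) [heading=243, draw]
    -- iteration 2/4 --
    FD 5: (1.784,-10.983) -> (-0.486,-15.438) [heading=243, draw]
    FD 4.1: (-0.486,-15.438) -> (-2.347,-19.091) [heading=243, draw]
    BK 6.7: (-2.347,-19.091) -> (0.695,-13.122) [heading=243, draw]
    -- iteration 3/4 --
    FD 5: (0.695,-13.122) -> (-1.575,-17.577) [heading=243, draw]
    FD 4.1: (-1.575,-17.577) -> (-3.437,-21.23) [heading=243, draw]
    BK 6.7: (-3.437,-21.23) -> (-0.395,-15.26) [heading=243, draw]
    -- iteration 4/4 --
    FD 5: (-0.395,-15.26) -> (-2.665,-19.715) [heading=243, draw]
    FD 4.1: (-2.665,-19.715) -> (-4.526,-23.368) [heading=243, draw]
    BK 6.7: (-4.526,-23.368) -> (-1.484,-17.398) [heading=243, draw]
  ]
  -- iteration 2/3 --
  FD 9.3: (-1.484,-17.398) -> (-5.707,-25.685) [heading=243, draw]
  RT 45: heading 243 -> 198
  REPEAT 4 [
    -- iteration 1/4 --
    FD 5: (-5.707,-25.685) -> (-10.462,-27.23) [heading=198, draw]
    FD 4.1: (-10.462,-27.23) -> (-14.361,-28.497) [heading=198, draw]
    BK 6.7: (-14.361,-28.497) -> (-7.989,-26.426) [heading=198, draw]
    -- iteration 2/4 --
    FD 5: (-7.989,-26.426) -> (-12.744,-27.972) [heading=198, draw]
    FD 4.1: (-12.744,-27.972) -> (-16.644,-29.239) [heading=198, draw]
    BK 6.7: (-16.644,-29.239) -> (-10.272,-27.168) [heading=198, draw]
    -- iteration 3/4 --
    FD 5: (-10.272,-27.168) -> (-15.027,-28.713) [heading=198, draw]
    FD 4.1: (-15.027,-28.713) -> (-18.926,-29.98) [heading=198, draw]
    BK 6.7: (-18.926,-29.98) -> (-12.554,-27.91) [heading=198, draw]
    -- iteration 4/4 --
    FD 5: (-12.554,-27.91) -> (-17.309,-29.455) [heading=198, draw]
    FD 4.1: (-17.309,-29.455) -> (-21.209,-30.722) [heading=198, draw]
    BK 6.7: (-21.209,-30.722) -> (-14.837,-28.651) [heading=198, draw]
  ]
  -- iteration 3/3 --
  FD 9.3: (-14.837,-28.651) -> (-23.682,-31.525) [heading=198, draw]
  RT 45: heading 198 -> 153
  REPEAT 4 [
    -- iteration 1/4 --
    FD 5: (-23.682,-31.525) -> (-28.137,-29.255) [heading=153, draw]
    FD 4.1: (-28.137,-29.255) -> (-31.79,-27.394) [heading=153, draw]
    BK 6.7: (-31.79,-27.394) -> (-25.82,-30.436) [heading=153, draw]
    -- iteration 2/4 --
    FD 5: (-25.82,-30.436) -> (-30.275,-28.166) [heading=153, draw]
    FD 4.1: (-30.275,-28.166) -> (-33.928,-26.304) [heading=153, draw]
    BK 6.7: (-33.928,-26.304) -> (-27.958,-29.346) [heading=153, draw]
    -- iteration 3/4 --
    FD 5: (-27.958,-29.346) -> (-32.413,-27.076) [heading=153, draw]
    FD 4.1: (-32.413,-27.076) -> (-36.067,-25.215) [heading=153, draw]
    BK 6.7: (-36.067,-25.215) -> (-30.097,-28.257) [heading=153, draw]
    -- iteration 4/4 --
    FD 5: (-30.097,-28.257) -> (-34.552,-25.987) [heading=153, draw]
    FD 4.1: (-34.552,-25.987) -> (-38.205,-24.125) [heading=153, draw]
    BK 6.7: (-38.205,-24.125) -> (-32.235,-27.167) [heading=153, draw]
  ]
]
PD: pen down
PD: pen down
Final: pos=(-32.235,-27.167), heading=153, 39 segment(s) drawn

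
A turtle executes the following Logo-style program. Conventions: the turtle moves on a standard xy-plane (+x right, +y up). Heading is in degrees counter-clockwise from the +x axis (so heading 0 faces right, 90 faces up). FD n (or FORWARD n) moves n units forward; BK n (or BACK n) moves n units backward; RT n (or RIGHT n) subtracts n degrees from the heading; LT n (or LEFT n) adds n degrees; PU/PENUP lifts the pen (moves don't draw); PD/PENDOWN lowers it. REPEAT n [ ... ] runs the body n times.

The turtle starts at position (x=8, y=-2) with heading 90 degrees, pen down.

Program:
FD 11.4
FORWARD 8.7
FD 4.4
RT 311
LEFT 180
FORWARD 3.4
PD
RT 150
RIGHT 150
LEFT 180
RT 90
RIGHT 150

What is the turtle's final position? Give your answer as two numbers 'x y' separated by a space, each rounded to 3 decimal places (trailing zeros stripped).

Executing turtle program step by step:
Start: pos=(8,-2), heading=90, pen down
FD 11.4: (8,-2) -> (8,9.4) [heading=90, draw]
FD 8.7: (8,9.4) -> (8,18.1) [heading=90, draw]
FD 4.4: (8,18.1) -> (8,22.5) [heading=90, draw]
RT 311: heading 90 -> 139
LT 180: heading 139 -> 319
FD 3.4: (8,22.5) -> (10.566,20.269) [heading=319, draw]
PD: pen down
RT 150: heading 319 -> 169
RT 150: heading 169 -> 19
LT 180: heading 19 -> 199
RT 90: heading 199 -> 109
RT 150: heading 109 -> 319
Final: pos=(10.566,20.269), heading=319, 4 segment(s) drawn

Answer: 10.566 20.269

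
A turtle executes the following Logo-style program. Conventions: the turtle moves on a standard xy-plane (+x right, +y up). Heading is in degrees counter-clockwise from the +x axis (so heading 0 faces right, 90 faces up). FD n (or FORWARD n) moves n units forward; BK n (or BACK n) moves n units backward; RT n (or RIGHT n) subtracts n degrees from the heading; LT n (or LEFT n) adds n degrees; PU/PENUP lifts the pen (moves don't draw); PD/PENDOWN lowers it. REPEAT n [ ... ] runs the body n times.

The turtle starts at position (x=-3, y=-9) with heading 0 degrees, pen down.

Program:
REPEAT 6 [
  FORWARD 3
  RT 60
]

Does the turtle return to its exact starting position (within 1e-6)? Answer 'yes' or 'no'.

Answer: yes

Derivation:
Executing turtle program step by step:
Start: pos=(-3,-9), heading=0, pen down
REPEAT 6 [
  -- iteration 1/6 --
  FD 3: (-3,-9) -> (0,-9) [heading=0, draw]
  RT 60: heading 0 -> 300
  -- iteration 2/6 --
  FD 3: (0,-9) -> (1.5,-11.598) [heading=300, draw]
  RT 60: heading 300 -> 240
  -- iteration 3/6 --
  FD 3: (1.5,-11.598) -> (0,-14.196) [heading=240, draw]
  RT 60: heading 240 -> 180
  -- iteration 4/6 --
  FD 3: (0,-14.196) -> (-3,-14.196) [heading=180, draw]
  RT 60: heading 180 -> 120
  -- iteration 5/6 --
  FD 3: (-3,-14.196) -> (-4.5,-11.598) [heading=120, draw]
  RT 60: heading 120 -> 60
  -- iteration 6/6 --
  FD 3: (-4.5,-11.598) -> (-3,-9) [heading=60, draw]
  RT 60: heading 60 -> 0
]
Final: pos=(-3,-9), heading=0, 6 segment(s) drawn

Start position: (-3, -9)
Final position: (-3, -9)
Distance = 0; < 1e-6 -> CLOSED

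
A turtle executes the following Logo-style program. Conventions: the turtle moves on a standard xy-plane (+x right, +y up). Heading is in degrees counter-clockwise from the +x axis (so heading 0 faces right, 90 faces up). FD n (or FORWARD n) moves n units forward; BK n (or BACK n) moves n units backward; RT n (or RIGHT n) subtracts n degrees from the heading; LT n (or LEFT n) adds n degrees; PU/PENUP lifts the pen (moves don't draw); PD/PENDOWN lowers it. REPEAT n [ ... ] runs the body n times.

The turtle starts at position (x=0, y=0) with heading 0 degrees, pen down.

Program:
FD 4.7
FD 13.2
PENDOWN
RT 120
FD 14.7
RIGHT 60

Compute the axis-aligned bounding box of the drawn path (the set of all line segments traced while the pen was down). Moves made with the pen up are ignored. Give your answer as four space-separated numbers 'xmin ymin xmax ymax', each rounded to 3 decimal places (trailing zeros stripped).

Executing turtle program step by step:
Start: pos=(0,0), heading=0, pen down
FD 4.7: (0,0) -> (4.7,0) [heading=0, draw]
FD 13.2: (4.7,0) -> (17.9,0) [heading=0, draw]
PD: pen down
RT 120: heading 0 -> 240
FD 14.7: (17.9,0) -> (10.55,-12.731) [heading=240, draw]
RT 60: heading 240 -> 180
Final: pos=(10.55,-12.731), heading=180, 3 segment(s) drawn

Segment endpoints: x in {0, 4.7, 10.55, 17.9}, y in {-12.731, 0}
xmin=0, ymin=-12.731, xmax=17.9, ymax=0

Answer: 0 -12.731 17.9 0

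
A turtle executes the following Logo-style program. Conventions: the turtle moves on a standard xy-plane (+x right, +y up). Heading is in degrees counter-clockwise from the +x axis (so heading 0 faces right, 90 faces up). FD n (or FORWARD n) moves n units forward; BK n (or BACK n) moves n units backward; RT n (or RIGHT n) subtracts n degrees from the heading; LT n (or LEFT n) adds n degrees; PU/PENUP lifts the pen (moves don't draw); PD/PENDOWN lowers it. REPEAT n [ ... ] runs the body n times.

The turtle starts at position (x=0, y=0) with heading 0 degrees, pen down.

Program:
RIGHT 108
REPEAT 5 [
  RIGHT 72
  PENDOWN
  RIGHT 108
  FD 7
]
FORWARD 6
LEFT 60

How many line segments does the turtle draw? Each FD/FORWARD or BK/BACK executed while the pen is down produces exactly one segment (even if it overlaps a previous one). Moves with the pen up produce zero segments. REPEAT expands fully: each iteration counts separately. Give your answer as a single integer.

Answer: 6

Derivation:
Executing turtle program step by step:
Start: pos=(0,0), heading=0, pen down
RT 108: heading 0 -> 252
REPEAT 5 [
  -- iteration 1/5 --
  RT 72: heading 252 -> 180
  PD: pen down
  RT 108: heading 180 -> 72
  FD 7: (0,0) -> (2.163,6.657) [heading=72, draw]
  -- iteration 2/5 --
  RT 72: heading 72 -> 0
  PD: pen down
  RT 108: heading 0 -> 252
  FD 7: (2.163,6.657) -> (0,0) [heading=252, draw]
  -- iteration 3/5 --
  RT 72: heading 252 -> 180
  PD: pen down
  RT 108: heading 180 -> 72
  FD 7: (0,0) -> (2.163,6.657) [heading=72, draw]
  -- iteration 4/5 --
  RT 72: heading 72 -> 0
  PD: pen down
  RT 108: heading 0 -> 252
  FD 7: (2.163,6.657) -> (0,0) [heading=252, draw]
  -- iteration 5/5 --
  RT 72: heading 252 -> 180
  PD: pen down
  RT 108: heading 180 -> 72
  FD 7: (0,0) -> (2.163,6.657) [heading=72, draw]
]
FD 6: (2.163,6.657) -> (4.017,12.364) [heading=72, draw]
LT 60: heading 72 -> 132
Final: pos=(4.017,12.364), heading=132, 6 segment(s) drawn
Segments drawn: 6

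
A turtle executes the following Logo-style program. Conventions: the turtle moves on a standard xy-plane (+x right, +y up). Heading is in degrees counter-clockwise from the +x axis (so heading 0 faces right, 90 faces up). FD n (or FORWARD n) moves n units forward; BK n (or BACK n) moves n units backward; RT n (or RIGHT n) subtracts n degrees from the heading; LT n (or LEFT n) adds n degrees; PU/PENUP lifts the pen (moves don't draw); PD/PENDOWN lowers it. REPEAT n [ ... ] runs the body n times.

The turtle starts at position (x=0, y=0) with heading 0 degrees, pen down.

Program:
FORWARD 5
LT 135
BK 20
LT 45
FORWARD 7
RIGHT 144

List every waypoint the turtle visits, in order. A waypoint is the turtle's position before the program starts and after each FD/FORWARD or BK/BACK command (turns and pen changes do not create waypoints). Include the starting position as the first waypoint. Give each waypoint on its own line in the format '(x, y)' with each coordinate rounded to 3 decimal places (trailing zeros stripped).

Answer: (0, 0)
(5, 0)
(19.142, -14.142)
(12.142, -14.142)

Derivation:
Executing turtle program step by step:
Start: pos=(0,0), heading=0, pen down
FD 5: (0,0) -> (5,0) [heading=0, draw]
LT 135: heading 0 -> 135
BK 20: (5,0) -> (19.142,-14.142) [heading=135, draw]
LT 45: heading 135 -> 180
FD 7: (19.142,-14.142) -> (12.142,-14.142) [heading=180, draw]
RT 144: heading 180 -> 36
Final: pos=(12.142,-14.142), heading=36, 3 segment(s) drawn
Waypoints (4 total):
(0, 0)
(5, 0)
(19.142, -14.142)
(12.142, -14.142)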